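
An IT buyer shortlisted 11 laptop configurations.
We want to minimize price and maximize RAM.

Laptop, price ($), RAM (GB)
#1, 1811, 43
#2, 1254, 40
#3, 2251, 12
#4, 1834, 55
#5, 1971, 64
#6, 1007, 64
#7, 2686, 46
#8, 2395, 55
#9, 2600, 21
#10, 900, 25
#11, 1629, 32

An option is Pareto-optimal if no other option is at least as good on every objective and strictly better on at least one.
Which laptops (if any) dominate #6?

none

#1: worse on price (1811 vs 1007).
#2: worse on price (1254 vs 1007).
#3: worse on price (2251 vs 1007).
#4: worse on price (1834 vs 1007).
#5: worse on price (1971 vs 1007).
#7: worse on price (2686 vs 1007).
#8: worse on price (2395 vs 1007).
#9: worse on price (2600 vs 1007).
#10: worse on RAM (25 vs 64).
#11: worse on price (1629 vs 1007).
No option dominates #6.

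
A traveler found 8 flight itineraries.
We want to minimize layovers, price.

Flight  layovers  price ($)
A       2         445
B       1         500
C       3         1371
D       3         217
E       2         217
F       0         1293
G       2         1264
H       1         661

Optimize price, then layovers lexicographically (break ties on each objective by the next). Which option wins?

E

First minimize price: best is 217, kept {D, E}.
Then minimize layovers: best is 2, kept {E}.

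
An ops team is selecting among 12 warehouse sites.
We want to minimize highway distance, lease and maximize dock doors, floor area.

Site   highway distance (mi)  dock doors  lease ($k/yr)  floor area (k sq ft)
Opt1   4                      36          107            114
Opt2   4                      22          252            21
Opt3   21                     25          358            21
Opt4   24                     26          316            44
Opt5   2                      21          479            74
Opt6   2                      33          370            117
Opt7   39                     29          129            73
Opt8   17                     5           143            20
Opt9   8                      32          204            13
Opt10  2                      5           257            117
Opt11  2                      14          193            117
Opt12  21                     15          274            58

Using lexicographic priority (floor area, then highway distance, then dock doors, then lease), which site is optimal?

Opt6

First maximize floor area: best is 117, kept {Opt6, Opt10, Opt11}.
Then minimize highway distance: best is 2, kept {Opt6, Opt10, Opt11}.
Then maximize dock doors: best is 33, kept {Opt6}.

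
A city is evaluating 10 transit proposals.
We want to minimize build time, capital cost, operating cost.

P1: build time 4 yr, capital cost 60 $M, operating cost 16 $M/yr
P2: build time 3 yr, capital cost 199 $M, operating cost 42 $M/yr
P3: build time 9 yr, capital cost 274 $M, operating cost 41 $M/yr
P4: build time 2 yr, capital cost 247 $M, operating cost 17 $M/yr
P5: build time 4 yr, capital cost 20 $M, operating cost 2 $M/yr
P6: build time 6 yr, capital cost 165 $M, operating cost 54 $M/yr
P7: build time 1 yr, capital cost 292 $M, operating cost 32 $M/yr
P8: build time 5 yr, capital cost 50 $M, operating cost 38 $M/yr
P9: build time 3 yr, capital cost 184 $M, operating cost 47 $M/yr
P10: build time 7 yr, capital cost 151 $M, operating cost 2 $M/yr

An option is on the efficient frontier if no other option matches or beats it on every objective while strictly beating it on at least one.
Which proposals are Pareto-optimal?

P2, P4, P5, P7, P9

P1: dominated by P5 (build time 4≤4, capital cost 20≤60, operating cost 2≤16).
P2: not dominated.
P3: dominated by P1 (build time 4≤9, capital cost 60≤274, operating cost 16≤41).
P4: not dominated.
P5: not dominated (best capital cost).
P6: dominated by P1 (build time 4≤6, capital cost 60≤165, operating cost 16≤54).
P7: not dominated (best build time).
P8: dominated by P5 (build time 4≤5, capital cost 20≤50, operating cost 2≤38).
P9: not dominated.
P10: dominated by P5 (build time 4≤7, capital cost 20≤151, operating cost 2≤2).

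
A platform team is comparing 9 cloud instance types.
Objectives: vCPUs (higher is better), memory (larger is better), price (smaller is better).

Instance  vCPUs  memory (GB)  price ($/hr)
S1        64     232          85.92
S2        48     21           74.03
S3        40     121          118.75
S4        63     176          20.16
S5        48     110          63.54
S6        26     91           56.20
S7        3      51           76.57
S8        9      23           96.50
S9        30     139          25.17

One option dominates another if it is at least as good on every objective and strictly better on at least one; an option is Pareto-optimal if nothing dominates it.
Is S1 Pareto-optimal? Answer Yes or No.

S2: worse on vCPUs (48 vs 64).
S3: worse on vCPUs (40 vs 64).
S4: worse on vCPUs (63 vs 64).
S5: worse on vCPUs (48 vs 64).
S6: worse on vCPUs (26 vs 64).
S7: worse on vCPUs (3 vs 64).
S8: worse on vCPUs (9 vs 64).
S9: worse on vCPUs (30 vs 64).
No option is at least as good as S1 on every objective and strictly better on one.

Yes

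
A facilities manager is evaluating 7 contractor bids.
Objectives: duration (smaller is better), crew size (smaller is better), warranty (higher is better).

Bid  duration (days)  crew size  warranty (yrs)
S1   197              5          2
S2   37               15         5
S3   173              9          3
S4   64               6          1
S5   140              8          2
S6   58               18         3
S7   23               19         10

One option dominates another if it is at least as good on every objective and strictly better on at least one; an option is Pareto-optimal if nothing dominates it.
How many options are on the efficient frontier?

S1: not dominated (best crew size).
S2: not dominated.
S3: not dominated.
S4: not dominated.
S5: not dominated.
S6: dominated by S2 (duration 37≤58, crew size 15≤18, warranty 5≥3).
S7: not dominated (best duration).
Pareto-optimal: S1, S2, S3, S4, S5, S7 → 6.

6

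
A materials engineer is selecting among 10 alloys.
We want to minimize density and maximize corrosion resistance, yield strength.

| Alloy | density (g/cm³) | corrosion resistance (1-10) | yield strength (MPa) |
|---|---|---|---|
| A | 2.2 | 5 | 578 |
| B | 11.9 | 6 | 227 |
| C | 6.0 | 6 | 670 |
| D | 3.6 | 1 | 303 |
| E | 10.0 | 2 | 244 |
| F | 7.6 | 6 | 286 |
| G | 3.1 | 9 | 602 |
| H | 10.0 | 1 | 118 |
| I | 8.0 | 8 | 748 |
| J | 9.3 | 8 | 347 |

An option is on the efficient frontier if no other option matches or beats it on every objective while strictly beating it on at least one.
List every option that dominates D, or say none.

A: density 2.2≤3.6, corrosion resistance 5≥1, yield strength 578≥303 — dominates D.
G: density 3.1≤3.6, corrosion resistance 9≥1, yield strength 602≥303 — dominates D.
Others (B, C, E, F, H, I, J) are each worse than D on at least one objective.

A, G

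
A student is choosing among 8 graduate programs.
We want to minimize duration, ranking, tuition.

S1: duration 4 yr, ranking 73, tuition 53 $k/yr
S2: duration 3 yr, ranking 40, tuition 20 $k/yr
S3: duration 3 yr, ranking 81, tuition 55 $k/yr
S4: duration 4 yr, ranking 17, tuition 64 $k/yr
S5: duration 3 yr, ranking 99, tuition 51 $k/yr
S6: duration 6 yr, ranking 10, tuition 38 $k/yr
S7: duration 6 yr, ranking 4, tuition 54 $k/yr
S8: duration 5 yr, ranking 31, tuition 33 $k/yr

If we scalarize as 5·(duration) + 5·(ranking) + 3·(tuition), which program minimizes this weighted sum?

S6

S1: 5·4 + 5·73 + 3·53 = 544
S2: 5·3 + 5·40 + 3·20 = 275
S3: 5·3 + 5·81 + 3·55 = 585
S4: 5·4 + 5·17 + 3·64 = 297
S5: 5·3 + 5·99 + 3·51 = 663
S6: 5·6 + 5·10 + 3·38 = 194
S7: 5·6 + 5·4 + 3·54 = 212
S8: 5·5 + 5·31 + 3·33 = 279
Lowest: S6 at 194.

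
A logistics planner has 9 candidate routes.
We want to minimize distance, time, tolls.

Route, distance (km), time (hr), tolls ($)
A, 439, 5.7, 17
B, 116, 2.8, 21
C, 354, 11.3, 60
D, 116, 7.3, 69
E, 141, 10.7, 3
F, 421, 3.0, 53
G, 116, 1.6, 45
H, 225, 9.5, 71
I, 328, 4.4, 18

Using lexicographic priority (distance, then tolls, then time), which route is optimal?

First minimize distance: best is 116, kept {B, D, G}.
Then minimize tolls: best is 21, kept {B}.

B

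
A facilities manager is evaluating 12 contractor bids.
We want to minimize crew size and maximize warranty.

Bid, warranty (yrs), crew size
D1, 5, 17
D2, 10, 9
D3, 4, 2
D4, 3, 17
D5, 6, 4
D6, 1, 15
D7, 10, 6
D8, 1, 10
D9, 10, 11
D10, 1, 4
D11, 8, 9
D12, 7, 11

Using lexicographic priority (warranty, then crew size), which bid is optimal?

D7

First maximize warranty: best is 10, kept {D2, D7, D9}.
Then minimize crew size: best is 6, kept {D7}.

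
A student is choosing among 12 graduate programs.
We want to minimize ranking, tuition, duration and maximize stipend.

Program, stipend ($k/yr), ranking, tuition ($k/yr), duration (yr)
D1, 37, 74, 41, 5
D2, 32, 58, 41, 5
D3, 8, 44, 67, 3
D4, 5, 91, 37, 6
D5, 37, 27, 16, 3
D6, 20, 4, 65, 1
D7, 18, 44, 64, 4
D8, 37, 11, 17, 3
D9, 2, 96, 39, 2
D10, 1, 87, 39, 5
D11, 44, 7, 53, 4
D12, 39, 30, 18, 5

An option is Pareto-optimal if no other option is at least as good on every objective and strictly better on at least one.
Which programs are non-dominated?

D5, D6, D8, D9, D11, D12

D1: dominated by D5 (stipend 37≥37, ranking 27≤74, tuition 16≤41, duration 3≤5).
D2: dominated by D5 (stipend 37≥32, ranking 27≤58, tuition 16≤41, duration 3≤5).
D3: dominated by D5 (stipend 37≥8, ranking 27≤44, tuition 16≤67, duration 3≤3).
D4: dominated by D5 (stipend 37≥5, ranking 27≤91, tuition 16≤37, duration 3≤6).
D5: not dominated (best tuition).
D6: not dominated (best ranking).
D7: dominated by D5 (stipend 37≥18, ranking 27≤44, tuition 16≤64, duration 3≤4).
D8: not dominated.
D9: not dominated.
D10: dominated by D5 (stipend 37≥1, ranking 27≤87, tuition 16≤39, duration 3≤5).
D11: not dominated (best stipend).
D12: not dominated.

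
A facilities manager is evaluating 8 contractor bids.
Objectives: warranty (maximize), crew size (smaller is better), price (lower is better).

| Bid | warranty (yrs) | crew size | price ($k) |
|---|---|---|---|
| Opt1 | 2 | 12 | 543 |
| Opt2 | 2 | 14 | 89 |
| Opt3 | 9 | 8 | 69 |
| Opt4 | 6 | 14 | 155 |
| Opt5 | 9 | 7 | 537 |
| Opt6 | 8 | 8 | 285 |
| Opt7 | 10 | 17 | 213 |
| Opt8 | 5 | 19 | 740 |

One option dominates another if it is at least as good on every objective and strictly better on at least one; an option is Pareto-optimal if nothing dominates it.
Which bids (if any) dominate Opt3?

Opt1: worse on warranty (2 vs 9).
Opt2: worse on warranty (2 vs 9).
Opt4: worse on warranty (6 vs 9).
Opt5: worse on price (537 vs 69).
Opt6: worse on warranty (8 vs 9).
Opt7: worse on crew size (17 vs 8).
Opt8: worse on warranty (5 vs 9).
No option dominates Opt3.

none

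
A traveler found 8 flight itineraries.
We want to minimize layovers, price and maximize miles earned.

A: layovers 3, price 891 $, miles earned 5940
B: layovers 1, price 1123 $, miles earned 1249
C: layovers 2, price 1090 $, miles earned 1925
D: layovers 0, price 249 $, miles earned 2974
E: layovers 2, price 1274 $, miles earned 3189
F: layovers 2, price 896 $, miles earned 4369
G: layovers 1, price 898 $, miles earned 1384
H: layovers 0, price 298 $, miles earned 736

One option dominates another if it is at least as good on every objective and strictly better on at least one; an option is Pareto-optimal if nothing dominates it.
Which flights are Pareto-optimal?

A: not dominated (best miles earned).
B: dominated by D (layovers 0≤1, price 249≤1123, miles earned 2974≥1249).
C: dominated by D (layovers 0≤2, price 249≤1090, miles earned 2974≥1925).
D: not dominated (best price).
E: dominated by F (layovers 2≤2, price 896≤1274, miles earned 4369≥3189).
F: not dominated.
G: dominated by D (layovers 0≤1, price 249≤898, miles earned 2974≥1384).
H: dominated by D (layovers 0≤0, price 249≤298, miles earned 2974≥736).

A, D, F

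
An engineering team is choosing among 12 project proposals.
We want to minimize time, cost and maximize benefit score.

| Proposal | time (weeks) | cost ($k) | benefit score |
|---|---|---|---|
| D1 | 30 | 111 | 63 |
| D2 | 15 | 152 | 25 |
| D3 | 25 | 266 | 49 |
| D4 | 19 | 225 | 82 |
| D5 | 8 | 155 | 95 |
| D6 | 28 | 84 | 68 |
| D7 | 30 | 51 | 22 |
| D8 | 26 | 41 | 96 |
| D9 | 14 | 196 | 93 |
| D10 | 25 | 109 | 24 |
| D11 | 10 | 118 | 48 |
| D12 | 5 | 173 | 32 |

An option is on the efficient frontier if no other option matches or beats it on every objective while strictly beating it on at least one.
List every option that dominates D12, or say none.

D1: worse on time (30 vs 5).
D2: worse on time (15 vs 5).
D3: worse on time (25 vs 5).
D4: worse on time (19 vs 5).
D5: worse on time (8 vs 5).
D6: worse on time (28 vs 5).
D7: worse on time (30 vs 5).
D8: worse on time (26 vs 5).
D9: worse on time (14 vs 5).
D10: worse on time (25 vs 5).
D11: worse on time (10 vs 5).
No option dominates D12.

none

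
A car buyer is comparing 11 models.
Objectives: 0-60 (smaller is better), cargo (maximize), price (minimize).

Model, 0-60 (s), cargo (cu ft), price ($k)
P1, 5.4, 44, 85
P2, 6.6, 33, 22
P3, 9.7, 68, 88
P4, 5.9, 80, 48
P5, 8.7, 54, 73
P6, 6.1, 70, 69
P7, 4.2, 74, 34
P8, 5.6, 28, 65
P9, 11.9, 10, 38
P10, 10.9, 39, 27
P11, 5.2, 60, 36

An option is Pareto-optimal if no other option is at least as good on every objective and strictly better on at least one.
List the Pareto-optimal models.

P1: dominated by P7 (0-60 4.2≤5.4, cargo 74≥44, price 34≤85).
P2: not dominated (best price).
P3: dominated by P4 (0-60 5.9≤9.7, cargo 80≥68, price 48≤88).
P4: not dominated (best cargo).
P5: dominated by P4 (0-60 5.9≤8.7, cargo 80≥54, price 48≤73).
P6: dominated by P4 (0-60 5.9≤6.1, cargo 80≥70, price 48≤69).
P7: not dominated (best 0-60).
P8: dominated by P7 (0-60 4.2≤5.6, cargo 74≥28, price 34≤65).
P9: dominated by P2 (0-60 6.6≤11.9, cargo 33≥10, price 22≤38).
P10: not dominated.
P11: dominated by P7 (0-60 4.2≤5.2, cargo 74≥60, price 34≤36).

P2, P4, P7, P10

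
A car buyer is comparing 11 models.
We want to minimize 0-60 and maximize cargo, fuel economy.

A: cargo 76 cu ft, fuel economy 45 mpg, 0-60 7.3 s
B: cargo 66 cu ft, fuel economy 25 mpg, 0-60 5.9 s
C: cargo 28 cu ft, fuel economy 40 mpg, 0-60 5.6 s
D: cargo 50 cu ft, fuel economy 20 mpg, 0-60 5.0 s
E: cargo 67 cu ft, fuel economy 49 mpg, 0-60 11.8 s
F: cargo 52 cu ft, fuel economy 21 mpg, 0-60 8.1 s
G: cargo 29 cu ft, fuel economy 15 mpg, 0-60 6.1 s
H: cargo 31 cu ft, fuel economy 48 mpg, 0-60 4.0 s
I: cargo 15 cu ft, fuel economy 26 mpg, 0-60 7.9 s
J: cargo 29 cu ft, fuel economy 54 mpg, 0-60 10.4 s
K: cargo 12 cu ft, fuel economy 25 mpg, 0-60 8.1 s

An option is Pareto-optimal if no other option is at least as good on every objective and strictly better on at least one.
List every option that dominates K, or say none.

A: cargo 76≥12, fuel economy 45≥25, 0-60 7.3≤8.1 — dominates K.
B: cargo 66≥12, fuel economy 25≥25, 0-60 5.9≤8.1 — dominates K.
C: cargo 28≥12, fuel economy 40≥25, 0-60 5.6≤8.1 — dominates K.
H: cargo 31≥12, fuel economy 48≥25, 0-60 4.0≤8.1 — dominates K.
I: cargo 15≥12, fuel economy 26≥25, 0-60 7.9≤8.1 — dominates K.
Others (D, E, F, G, J) are each worse than K on at least one objective.

A, B, C, H, I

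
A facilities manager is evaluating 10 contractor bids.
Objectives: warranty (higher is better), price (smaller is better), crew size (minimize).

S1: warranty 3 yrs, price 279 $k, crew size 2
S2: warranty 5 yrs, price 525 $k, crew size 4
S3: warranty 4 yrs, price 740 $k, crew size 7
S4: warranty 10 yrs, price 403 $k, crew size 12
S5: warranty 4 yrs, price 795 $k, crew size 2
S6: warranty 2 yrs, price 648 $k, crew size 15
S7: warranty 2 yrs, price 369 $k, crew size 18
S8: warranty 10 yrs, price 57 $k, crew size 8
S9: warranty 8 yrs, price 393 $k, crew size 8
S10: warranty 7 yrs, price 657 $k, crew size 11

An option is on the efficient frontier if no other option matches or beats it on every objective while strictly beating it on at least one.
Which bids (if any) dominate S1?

S2: worse on price (525 vs 279).
S3: worse on price (740 vs 279).
S4: worse on price (403 vs 279).
S5: worse on price (795 vs 279).
S6: worse on warranty (2 vs 3).
S7: worse on warranty (2 vs 3).
S8: worse on crew size (8 vs 2).
S9: worse on price (393 vs 279).
S10: worse on price (657 vs 279).
No option dominates S1.

none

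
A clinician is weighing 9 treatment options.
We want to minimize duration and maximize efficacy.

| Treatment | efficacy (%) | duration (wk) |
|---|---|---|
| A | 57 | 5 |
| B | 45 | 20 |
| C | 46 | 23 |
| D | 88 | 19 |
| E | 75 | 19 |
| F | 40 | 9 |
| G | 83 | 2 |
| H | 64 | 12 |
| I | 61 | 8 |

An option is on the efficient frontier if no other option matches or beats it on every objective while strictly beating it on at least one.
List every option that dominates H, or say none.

G

G: efficacy 83≥64, duration 2≤12 — dominates H.
Others (A, B, C, D, E, F, I) are each worse than H on at least one objective.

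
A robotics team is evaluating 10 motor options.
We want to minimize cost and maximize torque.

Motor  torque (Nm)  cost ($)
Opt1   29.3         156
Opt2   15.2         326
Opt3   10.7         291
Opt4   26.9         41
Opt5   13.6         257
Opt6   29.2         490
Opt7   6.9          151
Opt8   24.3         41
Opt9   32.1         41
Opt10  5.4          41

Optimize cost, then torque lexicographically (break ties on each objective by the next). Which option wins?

First minimize cost: best is 41, kept {Opt4, Opt8, Opt9, Opt10}.
Then maximize torque: best is 32.1, kept {Opt9}.

Opt9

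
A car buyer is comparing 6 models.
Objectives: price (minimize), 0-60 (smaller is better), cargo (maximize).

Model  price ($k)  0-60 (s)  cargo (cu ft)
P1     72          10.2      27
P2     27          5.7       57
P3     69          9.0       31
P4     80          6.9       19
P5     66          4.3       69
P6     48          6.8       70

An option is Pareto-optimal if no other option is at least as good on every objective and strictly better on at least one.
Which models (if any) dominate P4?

P2: price 27≤80, 0-60 5.7≤6.9, cargo 57≥19 — dominates P4.
P5: price 66≤80, 0-60 4.3≤6.9, cargo 69≥19 — dominates P4.
P6: price 48≤80, 0-60 6.8≤6.9, cargo 70≥19 — dominates P4.
Others (P1, P3) are each worse than P4 on at least one objective.

P2, P5, P6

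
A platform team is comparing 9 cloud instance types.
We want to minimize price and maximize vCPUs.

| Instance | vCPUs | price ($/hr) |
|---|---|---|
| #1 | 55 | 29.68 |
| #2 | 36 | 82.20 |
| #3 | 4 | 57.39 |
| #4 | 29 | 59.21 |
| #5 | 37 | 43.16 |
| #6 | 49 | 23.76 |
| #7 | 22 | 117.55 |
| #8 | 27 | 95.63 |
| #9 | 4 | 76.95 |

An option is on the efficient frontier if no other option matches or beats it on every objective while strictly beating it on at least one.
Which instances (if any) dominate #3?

#1, #5, #6

#1: vCPUs 55≥4, price 29.68≤57.39 — dominates #3.
#5: vCPUs 37≥4, price 43.16≤57.39 — dominates #3.
#6: vCPUs 49≥4, price 23.76≤57.39 — dominates #3.
Others (#2, #4, #7, #8, #9) are each worse than #3 on at least one objective.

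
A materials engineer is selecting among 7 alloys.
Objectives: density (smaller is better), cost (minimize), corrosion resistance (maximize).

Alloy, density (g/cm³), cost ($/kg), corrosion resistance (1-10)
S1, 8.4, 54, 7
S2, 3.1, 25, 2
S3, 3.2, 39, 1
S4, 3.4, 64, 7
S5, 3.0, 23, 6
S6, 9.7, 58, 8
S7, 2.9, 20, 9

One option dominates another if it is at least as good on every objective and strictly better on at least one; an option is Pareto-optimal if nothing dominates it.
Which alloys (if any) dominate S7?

S1: worse on density (8.4 vs 2.9).
S2: worse on density (3.1 vs 2.9).
S3: worse on density (3.2 vs 2.9).
S4: worse on density (3.4 vs 2.9).
S5: worse on density (3.0 vs 2.9).
S6: worse on density (9.7 vs 2.9).
No option dominates S7.

none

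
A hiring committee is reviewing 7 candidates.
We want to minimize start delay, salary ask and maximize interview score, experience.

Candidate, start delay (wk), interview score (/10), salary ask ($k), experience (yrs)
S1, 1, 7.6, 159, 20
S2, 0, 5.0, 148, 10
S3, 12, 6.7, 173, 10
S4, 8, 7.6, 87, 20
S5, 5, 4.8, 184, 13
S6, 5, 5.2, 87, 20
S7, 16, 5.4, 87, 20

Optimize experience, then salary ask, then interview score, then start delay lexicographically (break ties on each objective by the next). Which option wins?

First maximize experience: best is 20, kept {S1, S4, S6, S7}.
Then minimize salary ask: best is 87, kept {S4, S6, S7}.
Then maximize interview score: best is 7.6, kept {S4}.

S4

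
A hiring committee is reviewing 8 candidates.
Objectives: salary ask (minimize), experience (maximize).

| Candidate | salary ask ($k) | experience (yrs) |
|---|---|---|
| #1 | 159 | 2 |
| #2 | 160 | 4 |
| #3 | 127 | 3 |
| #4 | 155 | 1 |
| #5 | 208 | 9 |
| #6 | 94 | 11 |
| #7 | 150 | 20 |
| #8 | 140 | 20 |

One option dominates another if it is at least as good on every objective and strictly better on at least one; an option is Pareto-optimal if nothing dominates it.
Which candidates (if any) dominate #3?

#6

#6: salary ask 94≤127, experience 11≥3 — dominates #3.
Others (#1, #2, #4, #5, #7, #8) are each worse than #3 on at least one objective.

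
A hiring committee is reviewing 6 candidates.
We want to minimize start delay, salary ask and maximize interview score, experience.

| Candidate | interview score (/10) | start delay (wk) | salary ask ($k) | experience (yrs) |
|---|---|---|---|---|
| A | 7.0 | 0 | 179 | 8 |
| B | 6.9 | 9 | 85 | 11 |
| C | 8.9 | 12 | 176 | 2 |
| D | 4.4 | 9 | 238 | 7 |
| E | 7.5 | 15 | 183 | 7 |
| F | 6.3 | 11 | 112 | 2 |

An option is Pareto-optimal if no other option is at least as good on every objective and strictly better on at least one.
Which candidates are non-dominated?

A: not dominated (best start delay).
B: not dominated (best salary ask).
C: not dominated (best interview score).
D: dominated by A (interview score 7.0≥4.4, start delay 0≤9, salary ask 179≤238, experience 8≥7).
E: not dominated.
F: dominated by B (interview score 6.9≥6.3, start delay 9≤11, salary ask 85≤112, experience 11≥2).

A, B, C, E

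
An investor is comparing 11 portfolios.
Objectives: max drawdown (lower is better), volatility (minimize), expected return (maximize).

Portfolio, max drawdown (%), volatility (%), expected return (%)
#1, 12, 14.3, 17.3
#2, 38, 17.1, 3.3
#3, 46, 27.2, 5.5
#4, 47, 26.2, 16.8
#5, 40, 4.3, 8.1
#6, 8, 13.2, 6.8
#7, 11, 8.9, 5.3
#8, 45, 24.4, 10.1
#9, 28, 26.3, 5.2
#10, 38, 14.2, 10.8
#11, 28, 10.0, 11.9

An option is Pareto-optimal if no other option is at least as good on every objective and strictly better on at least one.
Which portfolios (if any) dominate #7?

#1: worse on max drawdown (12 vs 11).
#2: worse on max drawdown (38 vs 11).
#3: worse on max drawdown (46 vs 11).
#4: worse on max drawdown (47 vs 11).
#5: worse on max drawdown (40 vs 11).
#6: worse on volatility (13.2 vs 8.9).
#8: worse on max drawdown (45 vs 11).
#9: worse on max drawdown (28 vs 11).
#10: worse on max drawdown (38 vs 11).
#11: worse on max drawdown (28 vs 11).
No option dominates #7.

none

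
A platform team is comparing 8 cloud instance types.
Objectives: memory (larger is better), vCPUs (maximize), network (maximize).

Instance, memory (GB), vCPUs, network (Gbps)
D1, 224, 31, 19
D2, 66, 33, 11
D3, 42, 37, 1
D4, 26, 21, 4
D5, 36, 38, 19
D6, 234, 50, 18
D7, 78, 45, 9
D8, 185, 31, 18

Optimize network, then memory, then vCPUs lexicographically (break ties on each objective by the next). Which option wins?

First maximize network: best is 19, kept {D1, D5}.
Then maximize memory: best is 224, kept {D1}.

D1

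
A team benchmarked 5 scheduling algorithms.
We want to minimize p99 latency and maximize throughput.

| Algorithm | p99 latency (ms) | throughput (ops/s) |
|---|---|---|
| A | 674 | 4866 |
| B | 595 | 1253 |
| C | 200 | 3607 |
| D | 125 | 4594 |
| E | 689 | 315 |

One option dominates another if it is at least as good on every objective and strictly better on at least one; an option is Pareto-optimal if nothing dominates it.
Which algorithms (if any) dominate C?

D: p99 latency 125≤200, throughput 4594≥3607 — dominates C.
Others (A, B, E) are each worse than C on at least one objective.

D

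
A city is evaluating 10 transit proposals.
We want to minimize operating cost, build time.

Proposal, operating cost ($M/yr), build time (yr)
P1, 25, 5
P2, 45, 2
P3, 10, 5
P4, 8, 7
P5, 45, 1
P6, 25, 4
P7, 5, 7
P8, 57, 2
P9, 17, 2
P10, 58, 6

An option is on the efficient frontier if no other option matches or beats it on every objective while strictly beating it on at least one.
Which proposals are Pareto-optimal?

P3, P5, P7, P9

P1: dominated by P3 (operating cost 10≤25, build time 5≤5).
P2: dominated by P5 (operating cost 45≤45, build time 1≤2).
P3: not dominated.
P4: dominated by P7 (operating cost 5≤8, build time 7≤7).
P5: not dominated (best build time).
P6: dominated by P9 (operating cost 17≤25, build time 2≤4).
P7: not dominated (best operating cost).
P8: dominated by P2 (operating cost 45≤57, build time 2≤2).
P9: not dominated.
P10: dominated by P1 (operating cost 25≤58, build time 5≤6).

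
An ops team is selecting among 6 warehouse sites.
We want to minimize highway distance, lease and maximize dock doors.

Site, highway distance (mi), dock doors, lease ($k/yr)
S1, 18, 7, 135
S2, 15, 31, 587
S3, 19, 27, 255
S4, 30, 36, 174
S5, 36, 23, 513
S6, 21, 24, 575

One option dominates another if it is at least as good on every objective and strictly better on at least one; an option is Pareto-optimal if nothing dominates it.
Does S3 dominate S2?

S3 vs S2: S3 is worse on highway distance (19 vs 15), so it does not dominate S2.

No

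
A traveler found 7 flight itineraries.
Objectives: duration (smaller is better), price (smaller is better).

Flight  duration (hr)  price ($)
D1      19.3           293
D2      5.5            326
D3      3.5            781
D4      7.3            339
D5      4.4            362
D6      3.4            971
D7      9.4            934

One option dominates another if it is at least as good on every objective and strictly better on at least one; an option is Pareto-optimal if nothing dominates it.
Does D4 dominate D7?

D4 vs D7: duration 7.3≤9.4, price 339≤934 — D4 is at least as good on every objective with at least one strict improvement.

Yes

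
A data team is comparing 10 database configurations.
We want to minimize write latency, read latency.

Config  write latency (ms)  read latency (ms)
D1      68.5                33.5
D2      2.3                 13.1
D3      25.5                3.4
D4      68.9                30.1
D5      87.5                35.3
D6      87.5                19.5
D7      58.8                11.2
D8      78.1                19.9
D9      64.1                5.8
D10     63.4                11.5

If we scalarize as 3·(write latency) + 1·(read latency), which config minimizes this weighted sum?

D2

D1: 3·68.5 + 1·33.5 = 239.0
D2: 3·2.3 + 1·13.1 = 20.0
D3: 3·25.5 + 1·3.4 = 79.9
D4: 3·68.9 + 1·30.1 = 236.8
D5: 3·87.5 + 1·35.3 = 297.8
D6: 3·87.5 + 1·19.5 = 282.0
D7: 3·58.8 + 1·11.2 = 187.6
D8: 3·78.1 + 1·19.9 = 254.2
D9: 3·64.1 + 1·5.8 = 198.1
D10: 3·63.4 + 1·11.5 = 201.7
Lowest: D2 at 20.0.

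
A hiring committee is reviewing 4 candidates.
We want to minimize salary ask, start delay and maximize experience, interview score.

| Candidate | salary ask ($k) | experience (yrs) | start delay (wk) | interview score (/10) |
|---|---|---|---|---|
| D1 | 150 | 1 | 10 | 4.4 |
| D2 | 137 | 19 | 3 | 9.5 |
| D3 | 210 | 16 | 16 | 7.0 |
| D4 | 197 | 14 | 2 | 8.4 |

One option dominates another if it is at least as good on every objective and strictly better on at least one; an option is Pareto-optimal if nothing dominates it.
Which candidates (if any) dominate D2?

none

D1: worse on salary ask (150 vs 137).
D3: worse on salary ask (210 vs 137).
D4: worse on salary ask (197 vs 137).
No option dominates D2.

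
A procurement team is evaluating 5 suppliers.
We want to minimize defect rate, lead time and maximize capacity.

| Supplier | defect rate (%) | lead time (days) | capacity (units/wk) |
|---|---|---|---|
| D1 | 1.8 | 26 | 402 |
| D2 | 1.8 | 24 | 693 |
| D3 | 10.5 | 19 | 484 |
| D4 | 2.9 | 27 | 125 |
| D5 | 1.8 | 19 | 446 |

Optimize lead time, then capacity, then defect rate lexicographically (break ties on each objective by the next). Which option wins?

First minimize lead time: best is 19, kept {D3, D5}.
Then maximize capacity: best is 484, kept {D3}.

D3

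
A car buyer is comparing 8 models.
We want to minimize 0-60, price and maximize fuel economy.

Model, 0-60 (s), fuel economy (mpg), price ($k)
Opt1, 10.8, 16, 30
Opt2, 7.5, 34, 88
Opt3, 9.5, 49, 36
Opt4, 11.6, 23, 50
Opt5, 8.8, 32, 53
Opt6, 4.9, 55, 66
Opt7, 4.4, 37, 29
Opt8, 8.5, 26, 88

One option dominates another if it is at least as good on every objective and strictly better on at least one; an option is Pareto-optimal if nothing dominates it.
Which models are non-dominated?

Opt1: dominated by Opt7 (0-60 4.4≤10.8, fuel economy 37≥16, price 29≤30).
Opt2: dominated by Opt6 (0-60 4.9≤7.5, fuel economy 55≥34, price 66≤88).
Opt3: not dominated.
Opt4: dominated by Opt3 (0-60 9.5≤11.6, fuel economy 49≥23, price 36≤50).
Opt5: dominated by Opt7 (0-60 4.4≤8.8, fuel economy 37≥32, price 29≤53).
Opt6: not dominated (best fuel economy).
Opt7: not dominated (best 0-60).
Opt8: dominated by Opt2 (0-60 7.5≤8.5, fuel economy 34≥26, price 88≤88).

Opt3, Opt6, Opt7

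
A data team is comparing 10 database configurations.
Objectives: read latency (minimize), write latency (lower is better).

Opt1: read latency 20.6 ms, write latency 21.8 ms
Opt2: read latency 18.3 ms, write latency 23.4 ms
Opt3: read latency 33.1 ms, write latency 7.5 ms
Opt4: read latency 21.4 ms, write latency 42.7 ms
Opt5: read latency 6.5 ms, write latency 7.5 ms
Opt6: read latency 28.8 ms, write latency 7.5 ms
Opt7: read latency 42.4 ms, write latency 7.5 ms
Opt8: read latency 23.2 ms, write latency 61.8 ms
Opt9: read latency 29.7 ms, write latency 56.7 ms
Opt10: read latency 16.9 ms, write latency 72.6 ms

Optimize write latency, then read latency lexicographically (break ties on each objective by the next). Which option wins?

Opt5

First minimize write latency: best is 7.5, kept {Opt3, Opt5, Opt6, Opt7}.
Then minimize read latency: best is 6.5, kept {Opt5}.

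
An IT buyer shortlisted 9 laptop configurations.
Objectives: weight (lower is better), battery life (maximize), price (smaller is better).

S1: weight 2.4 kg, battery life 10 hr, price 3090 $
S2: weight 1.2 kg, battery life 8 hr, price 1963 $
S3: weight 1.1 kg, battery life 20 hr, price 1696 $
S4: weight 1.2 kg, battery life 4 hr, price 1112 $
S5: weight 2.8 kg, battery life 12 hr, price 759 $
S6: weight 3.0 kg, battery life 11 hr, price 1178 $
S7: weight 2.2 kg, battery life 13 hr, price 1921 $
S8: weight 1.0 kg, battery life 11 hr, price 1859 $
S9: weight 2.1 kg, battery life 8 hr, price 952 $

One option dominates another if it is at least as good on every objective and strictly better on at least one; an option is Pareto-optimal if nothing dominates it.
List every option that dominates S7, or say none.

S3

S3: weight 1.1≤2.2, battery life 20≥13, price 1696≤1921 — dominates S7.
Others (S1, S2, S4, S5, S6, S8, S9) are each worse than S7 on at least one objective.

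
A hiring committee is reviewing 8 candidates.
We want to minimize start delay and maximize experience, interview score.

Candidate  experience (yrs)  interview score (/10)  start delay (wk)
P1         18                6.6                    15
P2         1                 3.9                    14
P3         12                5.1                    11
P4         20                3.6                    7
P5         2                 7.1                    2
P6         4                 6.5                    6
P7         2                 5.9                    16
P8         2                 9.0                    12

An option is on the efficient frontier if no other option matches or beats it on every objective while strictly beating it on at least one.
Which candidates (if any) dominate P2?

P3: experience 12≥1, interview score 5.1≥3.9, start delay 11≤14 — dominates P2.
P5: experience 2≥1, interview score 7.1≥3.9, start delay 2≤14 — dominates P2.
P6: experience 4≥1, interview score 6.5≥3.9, start delay 6≤14 — dominates P2.
P8: experience 2≥1, interview score 9.0≥3.9, start delay 12≤14 — dominates P2.
Others (P1, P4, P7) are each worse than P2 on at least one objective.

P3, P5, P6, P8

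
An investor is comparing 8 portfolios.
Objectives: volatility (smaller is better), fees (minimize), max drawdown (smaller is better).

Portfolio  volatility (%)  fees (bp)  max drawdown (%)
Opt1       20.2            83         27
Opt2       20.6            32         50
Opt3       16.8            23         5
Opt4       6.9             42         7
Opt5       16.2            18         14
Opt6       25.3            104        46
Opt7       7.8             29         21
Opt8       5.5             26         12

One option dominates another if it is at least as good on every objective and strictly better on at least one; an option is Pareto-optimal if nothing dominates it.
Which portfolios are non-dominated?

Opt1: dominated by Opt3 (volatility 16.8≤20.2, fees 23≤83, max drawdown 5≤27).
Opt2: dominated by Opt3 (volatility 16.8≤20.6, fees 23≤32, max drawdown 5≤50).
Opt3: not dominated (best max drawdown).
Opt4: not dominated.
Opt5: not dominated (best fees).
Opt6: dominated by Opt1 (volatility 20.2≤25.3, fees 83≤104, max drawdown 27≤46).
Opt7: dominated by Opt8 (volatility 5.5≤7.8, fees 26≤29, max drawdown 12≤21).
Opt8: not dominated (best volatility).

Opt3, Opt4, Opt5, Opt8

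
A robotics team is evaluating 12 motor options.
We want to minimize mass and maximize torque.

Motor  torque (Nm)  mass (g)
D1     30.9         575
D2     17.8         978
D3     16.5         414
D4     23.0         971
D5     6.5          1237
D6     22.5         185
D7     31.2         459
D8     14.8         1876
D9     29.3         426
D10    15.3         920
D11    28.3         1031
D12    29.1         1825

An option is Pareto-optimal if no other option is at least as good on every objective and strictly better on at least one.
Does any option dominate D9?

No

D1: worse on mass (575 vs 426).
D2: worse on torque (17.8 vs 29.3).
D3: worse on torque (16.5 vs 29.3).
D4: worse on torque (23.0 vs 29.3).
D5: worse on torque (6.5 vs 29.3).
D6: worse on torque (22.5 vs 29.3).
D7: worse on mass (459 vs 426).
D8: worse on torque (14.8 vs 29.3).
D10: worse on torque (15.3 vs 29.3).
D11: worse on torque (28.3 vs 29.3).
D12: worse on torque (29.1 vs 29.3).
No option is at least as good as D9 on every objective and strictly better on one.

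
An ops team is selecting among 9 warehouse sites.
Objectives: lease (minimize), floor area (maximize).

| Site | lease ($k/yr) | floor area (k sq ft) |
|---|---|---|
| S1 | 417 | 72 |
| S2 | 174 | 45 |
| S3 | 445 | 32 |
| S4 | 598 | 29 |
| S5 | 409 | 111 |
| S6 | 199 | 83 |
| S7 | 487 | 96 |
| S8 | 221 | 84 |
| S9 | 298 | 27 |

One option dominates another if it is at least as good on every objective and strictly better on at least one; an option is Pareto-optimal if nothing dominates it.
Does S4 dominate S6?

S4 vs S6: S4 is worse on lease (598 vs 199), so it does not dominate S6.

No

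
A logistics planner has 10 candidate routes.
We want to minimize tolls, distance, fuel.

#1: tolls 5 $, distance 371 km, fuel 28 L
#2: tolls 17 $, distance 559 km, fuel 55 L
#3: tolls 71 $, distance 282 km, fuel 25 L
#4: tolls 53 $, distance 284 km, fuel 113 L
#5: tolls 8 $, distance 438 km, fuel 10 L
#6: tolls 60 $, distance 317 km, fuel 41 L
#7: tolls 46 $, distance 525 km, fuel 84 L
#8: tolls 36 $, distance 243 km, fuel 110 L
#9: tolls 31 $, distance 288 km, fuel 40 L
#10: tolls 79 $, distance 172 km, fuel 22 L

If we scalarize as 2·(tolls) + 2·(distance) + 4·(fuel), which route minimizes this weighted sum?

#1: 2·5 + 2·371 + 4·28 = 864
#2: 2·17 + 2·559 + 4·55 = 1372
#3: 2·71 + 2·282 + 4·25 = 806
#4: 2·53 + 2·284 + 4·113 = 1126
#5: 2·8 + 2·438 + 4·10 = 932
#6: 2·60 + 2·317 + 4·41 = 918
#7: 2·46 + 2·525 + 4·84 = 1478
#8: 2·36 + 2·243 + 4·110 = 998
#9: 2·31 + 2·288 + 4·40 = 798
#10: 2·79 + 2·172 + 4·22 = 590
Lowest: #10 at 590.

#10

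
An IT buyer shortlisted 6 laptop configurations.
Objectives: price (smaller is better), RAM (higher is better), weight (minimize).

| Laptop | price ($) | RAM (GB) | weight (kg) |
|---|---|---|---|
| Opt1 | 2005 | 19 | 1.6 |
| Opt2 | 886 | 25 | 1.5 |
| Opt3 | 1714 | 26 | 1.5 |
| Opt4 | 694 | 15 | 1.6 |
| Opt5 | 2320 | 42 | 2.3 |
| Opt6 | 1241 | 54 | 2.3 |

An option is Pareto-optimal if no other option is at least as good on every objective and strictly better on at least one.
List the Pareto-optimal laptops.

Opt1: dominated by Opt2 (price 886≤2005, RAM 25≥19, weight 1.5≤1.6).
Opt2: not dominated.
Opt3: not dominated.
Opt4: not dominated (best price).
Opt5: dominated by Opt6 (price 1241≤2320, RAM 54≥42, weight 2.3≤2.3).
Opt6: not dominated (best RAM).

Opt2, Opt3, Opt4, Opt6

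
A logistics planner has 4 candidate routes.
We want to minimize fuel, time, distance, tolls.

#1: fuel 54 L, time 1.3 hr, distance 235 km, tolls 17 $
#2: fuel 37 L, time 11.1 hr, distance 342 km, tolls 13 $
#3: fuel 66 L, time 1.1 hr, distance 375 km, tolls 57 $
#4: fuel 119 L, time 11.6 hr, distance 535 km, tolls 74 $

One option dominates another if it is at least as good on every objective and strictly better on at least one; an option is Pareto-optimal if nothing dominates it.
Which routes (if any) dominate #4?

#1, #2, #3

#1: fuel 54≤119, time 1.3≤11.6, distance 235≤535, tolls 17≤74 — dominates #4.
#2: fuel 37≤119, time 11.1≤11.6, distance 342≤535, tolls 13≤74 — dominates #4.
#3: fuel 66≤119, time 1.1≤11.6, distance 375≤535, tolls 57≤74 — dominates #4.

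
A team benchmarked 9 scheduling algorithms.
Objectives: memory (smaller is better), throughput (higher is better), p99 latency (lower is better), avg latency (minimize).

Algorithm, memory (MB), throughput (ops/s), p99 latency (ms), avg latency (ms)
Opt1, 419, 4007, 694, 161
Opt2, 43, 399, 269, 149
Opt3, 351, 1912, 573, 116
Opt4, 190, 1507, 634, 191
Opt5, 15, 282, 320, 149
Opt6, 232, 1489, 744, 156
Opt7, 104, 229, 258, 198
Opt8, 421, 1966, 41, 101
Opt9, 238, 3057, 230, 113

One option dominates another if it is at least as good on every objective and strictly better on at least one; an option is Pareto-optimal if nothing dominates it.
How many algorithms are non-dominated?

Opt1: not dominated (best throughput).
Opt2: not dominated.
Opt3: dominated by Opt9 (memory 238≤351, throughput 3057≥1912, p99 latency 230≤573, avg latency 113≤116).
Opt4: not dominated.
Opt5: not dominated (best memory).
Opt6: not dominated.
Opt7: not dominated.
Opt8: not dominated (best p99 latency).
Opt9: not dominated.
Pareto-optimal: Opt1, Opt2, Opt4, Opt5, Opt6, Opt7, Opt8, Opt9 → 8.

8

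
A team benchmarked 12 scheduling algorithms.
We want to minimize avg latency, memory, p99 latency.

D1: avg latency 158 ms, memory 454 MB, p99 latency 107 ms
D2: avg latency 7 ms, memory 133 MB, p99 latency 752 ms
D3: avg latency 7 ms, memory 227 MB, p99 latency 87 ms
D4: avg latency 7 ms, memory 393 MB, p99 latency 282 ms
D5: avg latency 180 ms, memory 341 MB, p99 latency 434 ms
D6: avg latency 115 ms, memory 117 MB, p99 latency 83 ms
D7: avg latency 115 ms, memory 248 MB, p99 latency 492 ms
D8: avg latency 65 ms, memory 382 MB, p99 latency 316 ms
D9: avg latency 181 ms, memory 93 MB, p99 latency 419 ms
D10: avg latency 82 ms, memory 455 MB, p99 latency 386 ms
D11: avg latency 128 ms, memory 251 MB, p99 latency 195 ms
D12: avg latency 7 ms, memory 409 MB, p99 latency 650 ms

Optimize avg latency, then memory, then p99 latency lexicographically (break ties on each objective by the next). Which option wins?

D2

First minimize avg latency: best is 7, kept {D2, D3, D4, D12}.
Then minimize memory: best is 133, kept {D2}.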